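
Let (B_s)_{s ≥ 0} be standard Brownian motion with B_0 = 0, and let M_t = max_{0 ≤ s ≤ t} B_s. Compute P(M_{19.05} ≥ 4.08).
P(M_{19.05} ≥ 4.08) = 2·P(B_{19.05} ≥ 4.08) = 2(1 − Φ(4.08/√19.05)) ≈ 0.3499

By the reflection principle for Brownian motion, P(M_t ≥ a) = 2 · P(B_t ≥ a) for a ≥ 0. Since B_t ~ N(0, t), P(B_t ≥ 4.08) = 1 − Φ(4.08/√t) = 1 − Φ(4.08/√19.05) = 1 − Φ(0.9348). So
  P(M_{19.05} ≥ 4.08) = 2(1 − Φ(0.9348)) ≈ 0.3499.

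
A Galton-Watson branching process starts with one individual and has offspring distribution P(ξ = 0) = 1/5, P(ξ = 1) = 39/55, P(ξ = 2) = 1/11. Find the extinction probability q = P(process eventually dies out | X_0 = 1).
q = 1

Mean offspring μ = 0·1/5 + 1·39/55 + 2·1/11 = 49/55 ≤ 1. For μ ≤ 1 with offspring not concentrated at 1, the Galton-Watson process goes extinct almost surely, so q = 1.
(Algebraic check: The pgf is f(s) = 1/5 + 39/55·s + 1/11·s². The extinction probability q is the smallest fixed point of f in [0, 1]. Setting s = f(s):
  1/11·s² + (39/55 − 1)·s + 1/5 = 0
  1/11·s² − (1/5 + 1/11)·s + 1/5 = 0
which factors as (s − 1)·(1/11·s − 1/5) = 0, giving roots s = 1 and s = (1/5)/(1/11) = 11/5. Since 11/5 ≥ 1, the smallest root in [0, 1] is s = 1.)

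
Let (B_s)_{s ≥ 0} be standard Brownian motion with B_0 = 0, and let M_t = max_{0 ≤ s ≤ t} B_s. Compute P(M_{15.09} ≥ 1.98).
P(M_{15.09} ≥ 1.98) = 2·P(B_{15.09} ≥ 1.98) = 2(1 − Φ(1.98/√15.09)) ≈ 0.6103

By the reflection principle for Brownian motion, P(M_t ≥ a) = 2 · P(B_t ≥ a) for a ≥ 0. Since B_t ~ N(0, t), P(B_t ≥ 1.98) = 1 − Φ(1.98/√t) = 1 − Φ(1.98/√15.09) = 1 − Φ(0.5097). So
  P(M_{15.09} ≥ 1.98) = 2(1 − Φ(0.5097)) ≈ 0.6103.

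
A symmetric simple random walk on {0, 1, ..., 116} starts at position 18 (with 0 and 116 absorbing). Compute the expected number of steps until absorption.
E[τ | X_0 = 18] = 1764

Let v_k = E[τ | X_0 = k]. Boundary: v_0 = v_116 = 0. Recurrence: v_k = 1 + (v_{k-1} + v_{k+1})/2 for 1 ≤ k ≤ 115. The particular solution to v_k − (v_{k-1} + v_{k+1})/2 = 1 is v_k = −k^2. Adding homogeneous solution A + B k and matching boundaries gives v_k = k (116 − k). Substituting k = 18: v_18 = 18 · 98 = 1764.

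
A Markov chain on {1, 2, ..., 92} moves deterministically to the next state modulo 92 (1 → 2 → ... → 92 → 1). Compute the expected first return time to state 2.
E[T_2 | X_0 = 2] = 92

The chain cycles deterministically, so starting at state 2 it returns in exactly 92 steps. Equivalently, the stationary distribution is uniform π_j = 1/92 for every state j, so by Kac's formula E[T_2] = 1/π_2 = 92.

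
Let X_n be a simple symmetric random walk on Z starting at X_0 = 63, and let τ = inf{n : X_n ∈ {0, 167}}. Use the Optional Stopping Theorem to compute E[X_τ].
E[X_τ] = 63

X_n is a martingale and τ is a bounded-mean stopping time (indeed τ is finite a.s. with bounded expectation since the walk is in a bounded region). By the OST, E[X_τ] = E[X_0] = 63. Equivalently: E[X_τ] = 167 · P(hit 167 first) + 0 · P(hit 0 first) = 167 · (63/167) = 63.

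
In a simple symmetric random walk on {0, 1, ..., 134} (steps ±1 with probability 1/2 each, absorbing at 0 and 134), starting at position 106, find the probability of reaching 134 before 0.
P(hit 134 before 0) = 106/134 = 53/67

Let u_k = P(hit 134 before 0 | start at k). Then u_0 = 0, u_134 = 1, and u_k = u_{k-1}/2 + u_{k+1}/2 for 1 ≤ k ≤ 133. This harmonic recurrence is solved by u_k = k/134, giving u_106 = 106/134 = 53/67.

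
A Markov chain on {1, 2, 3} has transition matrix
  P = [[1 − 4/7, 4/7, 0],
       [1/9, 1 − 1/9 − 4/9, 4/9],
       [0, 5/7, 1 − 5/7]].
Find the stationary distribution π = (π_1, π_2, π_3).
π = (35/327, 60/109, 112/327)

This is a birth-death chain on three states, which satisfies detailed balance: π_1 · P_{12} = π_2 · P_{21} and π_2 · P_{23} = π_3 · P_{32}.
From π_1 · 4/7 = π_2 · 1/9: π_2/π_1 = (4/7)/(1/9) = 36/7.
From π_2 · 4/9 = π_3 · 5/7: π_3/π_2 = (4/9)/(5/7) = 28/45.
Take π_1 proportional to 1; then unnormalized π = (1, 36/7, 16/5). Normalize by dividing by the sum 327/35:
  π = (35/327, 60/109, 112/327).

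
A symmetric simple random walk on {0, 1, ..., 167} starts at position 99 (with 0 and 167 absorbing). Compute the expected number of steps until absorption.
E[τ | X_0 = 99] = 6732

Let v_k = E[τ | X_0 = k]. Boundary: v_0 = v_167 = 0. Recurrence: v_k = 1 + (v_{k-1} + v_{k+1})/2 for 1 ≤ k ≤ 166. The particular solution to v_k − (v_{k-1} + v_{k+1})/2 = 1 is v_k = −k^2. Adding homogeneous solution A + B k and matching boundaries gives v_k = k (167 − k). Substituting k = 99: v_99 = 99 · 68 = 6732.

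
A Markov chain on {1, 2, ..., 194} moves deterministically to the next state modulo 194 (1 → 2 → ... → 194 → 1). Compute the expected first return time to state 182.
E[T_182 | X_0 = 182] = 194

The chain cycles deterministically, so starting at state 182 it returns in exactly 194 steps. Equivalently, the stationary distribution is uniform π_j = 1/194 for every state j, so by Kac's formula E[T_182] = 1/π_182 = 194.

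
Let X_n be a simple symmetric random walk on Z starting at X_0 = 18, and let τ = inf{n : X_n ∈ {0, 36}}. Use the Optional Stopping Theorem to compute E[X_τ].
E[X_τ] = 18

X_n is a martingale and τ is a bounded-mean stopping time (indeed τ is finite a.s. with bounded expectation since the walk is in a bounded region). By the OST, E[X_τ] = E[X_0] = 18. Equivalently: E[X_τ] = 36 · P(hit 36 first) + 0 · P(hit 0 first) = 36 · (18/36) = 18.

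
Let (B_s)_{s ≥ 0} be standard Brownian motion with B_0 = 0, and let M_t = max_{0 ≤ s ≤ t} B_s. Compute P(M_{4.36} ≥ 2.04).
P(M_{4.36} ≥ 2.04) = 2·P(B_{4.36} ≥ 2.04) = 2(1 − Φ(2.04/√4.36)) ≈ 0.3286

By the reflection principle for Brownian motion, P(M_t ≥ a) = 2 · P(B_t ≥ a) for a ≥ 0. Since B_t ~ N(0, t), P(B_t ≥ 2.04) = 1 − Φ(2.04/√t) = 1 − Φ(2.04/√4.36) = 1 − Φ(0.9770). So
  P(M_{4.36} ≥ 2.04) = 2(1 − Φ(0.9770)) ≈ 0.3286.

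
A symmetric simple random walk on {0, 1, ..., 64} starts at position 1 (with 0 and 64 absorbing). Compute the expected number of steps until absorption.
E[τ | X_0 = 1] = 63

Let v_k = E[τ | X_0 = k]. Boundary: v_0 = v_64 = 0. Recurrence: v_k = 1 + (v_{k-1} + v_{k+1})/2 for 1 ≤ k ≤ 63. The particular solution to v_k − (v_{k-1} + v_{k+1})/2 = 1 is v_k = −k^2. Adding homogeneous solution A + B k and matching boundaries gives v_k = k (64 − k). Substituting k = 1: v_1 = 1 · 63 = 63.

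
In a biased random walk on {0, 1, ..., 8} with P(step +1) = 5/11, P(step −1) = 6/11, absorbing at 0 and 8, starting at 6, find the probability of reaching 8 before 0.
P(hit 8 before 0) = (1 − (6/5)^6) / (1 − (6/5)^8) = 70525/117181

Let u_k denote P(reach 8 before 0 | start at k). Boundary: u_0 = 0, u_8 = 1. Recurrence: u_k = 5/11·u_{k+1} + 6/11·u_{k-1} for 1 ≤ k ≤ 7. Try u_k = A + B·r^k with r = q/p = (6/11)/(5/11) = 6/5. Substitution satisfies the recurrence; boundary conditions give:
  u_k = (1 − r^k) / (1 − r^N) = (1 − (6/5)^6) / (1 − (6/5)^8) = 70525/117181.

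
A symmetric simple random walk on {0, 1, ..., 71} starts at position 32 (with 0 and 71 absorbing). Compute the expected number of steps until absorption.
E[τ | X_0 = 32] = 1248

Let v_k = E[τ | X_0 = k]. Boundary: v_0 = v_71 = 0. Recurrence: v_k = 1 + (v_{k-1} + v_{k+1})/2 for 1 ≤ k ≤ 70. The particular solution to v_k − (v_{k-1} + v_{k+1})/2 = 1 is v_k = −k^2. Adding homogeneous solution A + B k and matching boundaries gives v_k = k (71 − k). Substituting k = 32: v_32 = 32 · 39 = 1248.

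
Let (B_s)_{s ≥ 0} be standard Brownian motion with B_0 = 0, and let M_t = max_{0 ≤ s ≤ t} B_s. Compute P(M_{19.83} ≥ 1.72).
P(M_{19.83} ≥ 1.72) = 2·P(B_{19.83} ≥ 1.72) = 2(1 − Φ(1.72/√19.83)) ≈ 0.6993

By the reflection principle for Brownian motion, P(M_t ≥ a) = 2 · P(B_t ≥ a) for a ≥ 0. Since B_t ~ N(0, t), P(B_t ≥ 1.72) = 1 − Φ(1.72/√t) = 1 − Φ(1.72/√19.83) = 1 − Φ(0.3862). So
  P(M_{19.83} ≥ 1.72) = 2(1 − Φ(0.3862)) ≈ 0.6993.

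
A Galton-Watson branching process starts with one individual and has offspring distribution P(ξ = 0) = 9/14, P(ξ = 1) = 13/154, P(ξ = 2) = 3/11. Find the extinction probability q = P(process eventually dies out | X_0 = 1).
q = 1

Mean offspring μ = 0·9/14 + 1·13/154 + 2·3/11 = 97/154 ≤ 1. For μ ≤ 1 with offspring not concentrated at 1, the Galton-Watson process goes extinct almost surely, so q = 1.
(Algebraic check: The pgf is f(s) = 9/14 + 13/154·s + 3/11·s². The extinction probability q is the smallest fixed point of f in [0, 1]. Setting s = f(s):
  3/11·s² + (13/154 − 1)·s + 9/14 = 0
  3/11·s² − (9/14 + 3/11)·s + 9/14 = 0
which factors as (s − 1)·(3/11·s − 9/14) = 0, giving roots s = 1 and s = (9/14)/(3/11) = 33/14. Since 33/14 ≥ 1, the smallest root in [0, 1] is s = 1.)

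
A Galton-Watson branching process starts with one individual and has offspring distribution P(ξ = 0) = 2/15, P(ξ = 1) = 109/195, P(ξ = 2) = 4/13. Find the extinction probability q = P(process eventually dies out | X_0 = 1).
q = 13/30

The pgf is f(s) = 2/15 + 109/195·s + 4/13·s². The extinction probability q is the smallest fixed point of f in [0, 1]. Setting s = f(s):
  4/13·s² + (109/195 − 1)·s + 2/15 = 0
  4/13·s² − (2/15 + 4/13)·s + 2/15 = 0
which factors as (s − 1)·(4/13·s − 2/15) = 0, giving roots s = 1 and s = (2/15)/(4/13) = 13/30.
Mean offspring μ = 109/195 + 2·4/13 = 229/195 > 1 (supercritical), so q < 1. The extinction probability is the smaller root: q = (2/15)/(4/13) = 13/30.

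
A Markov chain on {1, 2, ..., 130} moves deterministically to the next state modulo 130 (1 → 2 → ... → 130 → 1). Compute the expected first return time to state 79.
E[T_79 | X_0 = 79] = 130

The chain cycles deterministically, so starting at state 79 it returns in exactly 130 steps. Equivalently, the stationary distribution is uniform π_j = 1/130 for every state j, so by Kac's formula E[T_79] = 1/π_79 = 130.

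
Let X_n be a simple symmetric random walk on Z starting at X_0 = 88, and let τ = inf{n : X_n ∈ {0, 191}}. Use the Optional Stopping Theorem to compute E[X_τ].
E[X_τ] = 88

X_n is a martingale and τ is a bounded-mean stopping time (indeed τ is finite a.s. with bounded expectation since the walk is in a bounded region). By the OST, E[X_τ] = E[X_0] = 88. Equivalently: E[X_τ] = 191 · P(hit 191 first) + 0 · P(hit 0 first) = 191 · (88/191) = 88.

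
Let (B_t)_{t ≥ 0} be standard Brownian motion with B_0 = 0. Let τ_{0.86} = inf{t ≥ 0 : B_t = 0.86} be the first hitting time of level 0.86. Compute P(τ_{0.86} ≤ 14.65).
P(τ_{0.86} ≤ 14.65) = 2(1 − Φ(0.86/√14.65)) = 2(1 − Φ(0.2247)) ≈ 0.8222

By the reflection principle for standard BM, P(τ_b ≤ t) = 2 · P(B_t ≥ b). Since B_t ~ N(0, t), P(B_t ≥ 0.86) = 1 − Φ(0.86/√t) = 1 − Φ(0.86/√14.65) = 1 − Φ(0.2247) ≈ 0.41111. Doubling: P(τ_{0.86} ≤ 14.65) ≈ 2 · 0.41111 = 0.82222 ≈ 0.8222.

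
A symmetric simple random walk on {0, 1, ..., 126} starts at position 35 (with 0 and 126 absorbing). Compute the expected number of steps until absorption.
E[τ | X_0 = 35] = 3185

Let v_k = E[τ | X_0 = k]. Boundary: v_0 = v_126 = 0. Recurrence: v_k = 1 + (v_{k-1} + v_{k+1})/2 for 1 ≤ k ≤ 125. The particular solution to v_k − (v_{k-1} + v_{k+1})/2 = 1 is v_k = −k^2. Adding homogeneous solution A + B k and matching boundaries gives v_k = k (126 − k). Substituting k = 35: v_35 = 35 · 91 = 3185.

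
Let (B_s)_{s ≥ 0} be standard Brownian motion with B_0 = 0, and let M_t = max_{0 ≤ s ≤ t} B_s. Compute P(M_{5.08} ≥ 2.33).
P(M_{5.08} ≥ 2.33) = 2·P(B_{5.08} ≥ 2.33) = 2(1 − Φ(2.33/√5.08)) ≈ 0.3012

By the reflection principle for Brownian motion, P(M_t ≥ a) = 2 · P(B_t ≥ a) for a ≥ 0. Since B_t ~ N(0, t), P(B_t ≥ 2.33) = 1 − Φ(2.33/√t) = 1 − Φ(2.33/√5.08) = 1 − Φ(1.0338). So
  P(M_{5.08} ≥ 2.33) = 2(1 − Φ(1.0338)) ≈ 0.3012.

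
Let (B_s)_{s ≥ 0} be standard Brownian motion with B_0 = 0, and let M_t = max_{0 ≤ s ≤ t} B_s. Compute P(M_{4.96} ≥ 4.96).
P(M_{4.96} ≥ 4.96) = 2·P(B_{4.96} ≥ 4.96) = 2(1 − Φ(4.96/√4.96)) ≈ 0.0259

By the reflection principle for Brownian motion, P(M_t ≥ a) = 2 · P(B_t ≥ a) for a ≥ 0. Since B_t ~ N(0, t), P(B_t ≥ 4.96) = 1 − Φ(4.96/√t) = 1 − Φ(4.96/√4.96) = 1 − Φ(2.2271). So
  P(M_{4.96} ≥ 4.96) = 2(1 − Φ(2.2271)) ≈ 0.0259.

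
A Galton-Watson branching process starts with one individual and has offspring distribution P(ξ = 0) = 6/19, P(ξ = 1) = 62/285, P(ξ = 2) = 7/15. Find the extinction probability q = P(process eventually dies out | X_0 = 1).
q = 90/133

The pgf is f(s) = 6/19 + 62/285·s + 7/15·s². The extinction probability q is the smallest fixed point of f in [0, 1]. Setting s = f(s):
  7/15·s² + (62/285 − 1)·s + 6/19 = 0
  7/15·s² − (6/19 + 7/15)·s + 6/19 = 0
which factors as (s − 1)·(7/15·s − 6/19) = 0, giving roots s = 1 and s = (6/19)/(7/15) = 90/133.
Mean offspring μ = 62/285 + 2·7/15 = 328/285 > 1 (supercritical), so q < 1. The extinction probability is the smaller root: q = (6/19)/(7/15) = 90/133.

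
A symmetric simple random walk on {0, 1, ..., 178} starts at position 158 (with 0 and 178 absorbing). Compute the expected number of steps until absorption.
E[τ | X_0 = 158] = 3160

Let v_k = E[τ | X_0 = k]. Boundary: v_0 = v_178 = 0. Recurrence: v_k = 1 + (v_{k-1} + v_{k+1})/2 for 1 ≤ k ≤ 177. The particular solution to v_k − (v_{k-1} + v_{k+1})/2 = 1 is v_k = −k^2. Adding homogeneous solution A + B k and matching boundaries gives v_k = k (178 − k). Substituting k = 158: v_158 = 158 · 20 = 3160.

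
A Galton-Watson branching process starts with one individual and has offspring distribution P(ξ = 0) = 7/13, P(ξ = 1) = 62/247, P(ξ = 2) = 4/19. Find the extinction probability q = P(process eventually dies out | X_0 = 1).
q = 1

Mean offspring μ = 0·7/13 + 1·62/247 + 2·4/19 = 166/247 ≤ 1. For μ ≤ 1 with offspring not concentrated at 1, the Galton-Watson process goes extinct almost surely, so q = 1.
(Algebraic check: The pgf is f(s) = 7/13 + 62/247·s + 4/19·s². The extinction probability q is the smallest fixed point of f in [0, 1]. Setting s = f(s):
  4/19·s² + (62/247 − 1)·s + 7/13 = 0
  4/19·s² − (7/13 + 4/19)·s + 7/13 = 0
which factors as (s − 1)·(4/19·s − 7/13) = 0, giving roots s = 1 and s = (7/13)/(4/19) = 133/52. Since 133/52 ≥ 1, the smallest root in [0, 1] is s = 1.)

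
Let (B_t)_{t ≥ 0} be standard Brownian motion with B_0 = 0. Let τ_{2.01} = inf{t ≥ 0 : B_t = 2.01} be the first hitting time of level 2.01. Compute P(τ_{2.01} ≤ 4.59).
P(τ_{2.01} ≤ 4.59) = 2(1 − Φ(2.01/√4.59)) = 2(1 − Φ(0.9382)) ≈ 0.3481

By the reflection principle for standard BM, P(τ_b ≤ t) = 2 · P(B_t ≥ b). Since B_t ~ N(0, t), P(B_t ≥ 2.01) = 1 − Φ(2.01/√t) = 1 − Φ(2.01/√4.59) = 1 − Φ(0.9382) ≈ 0.17407. Doubling: P(τ_{2.01} ≤ 4.59) ≈ 2 · 0.17407 = 0.34814 ≈ 0.3481.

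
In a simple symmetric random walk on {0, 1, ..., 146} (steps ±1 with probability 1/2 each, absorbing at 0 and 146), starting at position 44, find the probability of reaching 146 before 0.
P(hit 146 before 0) = 44/146 = 22/73

Let u_k = P(hit 146 before 0 | start at k). Then u_0 = 0, u_146 = 1, and u_k = u_{k-1}/2 + u_{k+1}/2 for 1 ≤ k ≤ 145. This harmonic recurrence is solved by u_k = k/146, giving u_44 = 44/146 = 22/73.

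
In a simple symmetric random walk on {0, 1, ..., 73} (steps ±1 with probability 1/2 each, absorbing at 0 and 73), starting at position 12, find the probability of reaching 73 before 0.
P(hit 73 before 0) = 12/73

Let u_k = P(hit 73 before 0 | start at k). Then u_0 = 0, u_73 = 1, and u_k = u_{k-1}/2 + u_{k+1}/2 for 1 ≤ k ≤ 72. This harmonic recurrence is solved by u_k = k/73, giving u_12 = 12/73.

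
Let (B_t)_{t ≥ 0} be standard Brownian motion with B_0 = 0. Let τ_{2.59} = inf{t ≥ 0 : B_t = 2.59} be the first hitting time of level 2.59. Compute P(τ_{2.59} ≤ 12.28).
P(τ_{2.59} ≤ 12.28) = 2(1 − Φ(2.59/√12.28)) = 2(1 − Φ(0.7391)) ≈ 0.4598

By the reflection principle for standard BM, P(τ_b ≤ t) = 2 · P(B_t ≥ b). Since B_t ~ N(0, t), P(B_t ≥ 2.59) = 1 − Φ(2.59/√t) = 1 − Φ(2.59/√12.28) = 1 − Φ(0.7391) ≈ 0.22992. Doubling: P(τ_{2.59} ≤ 12.28) ≈ 2 · 0.22992 = 0.45984 ≈ 0.4598.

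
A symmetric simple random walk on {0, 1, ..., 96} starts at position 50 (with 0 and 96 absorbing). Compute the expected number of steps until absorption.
E[τ | X_0 = 50] = 2300

Let v_k = E[τ | X_0 = k]. Boundary: v_0 = v_96 = 0. Recurrence: v_k = 1 + (v_{k-1} + v_{k+1})/2 for 1 ≤ k ≤ 95. The particular solution to v_k − (v_{k-1} + v_{k+1})/2 = 1 is v_k = −k^2. Adding homogeneous solution A + B k and matching boundaries gives v_k = k (96 − k). Substituting k = 50: v_50 = 50 · 46 = 2300.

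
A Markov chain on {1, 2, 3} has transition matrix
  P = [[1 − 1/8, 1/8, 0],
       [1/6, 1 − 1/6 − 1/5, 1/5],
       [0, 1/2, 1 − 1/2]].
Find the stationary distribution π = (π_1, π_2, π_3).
π = (20/41, 15/41, 6/41)

This is a birth-death chain on three states, which satisfies detailed balance: π_1 · P_{12} = π_2 · P_{21} and π_2 · P_{23} = π_3 · P_{32}.
From π_1 · 1/8 = π_2 · 1/6: π_2/π_1 = (1/8)/(1/6) = 3/4.
From π_2 · 1/5 = π_3 · 1/2: π_3/π_2 = (1/5)/(1/2) = 2/5.
Take π_1 proportional to 1; then unnormalized π = (1, 3/4, 3/10). Normalize by dividing by the sum 41/20:
  π = (20/41, 15/41, 6/41).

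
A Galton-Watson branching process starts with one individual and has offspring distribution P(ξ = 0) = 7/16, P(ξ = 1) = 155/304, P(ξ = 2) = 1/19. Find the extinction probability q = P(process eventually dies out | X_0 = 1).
q = 1

Mean offspring μ = 0·7/16 + 1·155/304 + 2·1/19 = 187/304 ≤ 1. For μ ≤ 1 with offspring not concentrated at 1, the Galton-Watson process goes extinct almost surely, so q = 1.
(Algebraic check: The pgf is f(s) = 7/16 + 155/304·s + 1/19·s². The extinction probability q is the smallest fixed point of f in [0, 1]. Setting s = f(s):
  1/19·s² + (155/304 − 1)·s + 7/16 = 0
  1/19·s² − (7/16 + 1/19)·s + 7/16 = 0
which factors as (s − 1)·(1/19·s − 7/16) = 0, giving roots s = 1 and s = (7/16)/(1/19) = 133/16. Since 133/16 ≥ 1, the smallest root in [0, 1] is s = 1.)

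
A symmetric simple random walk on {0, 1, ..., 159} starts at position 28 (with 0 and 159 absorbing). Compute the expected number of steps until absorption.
E[τ | X_0 = 28] = 3668

Let v_k = E[τ | X_0 = k]. Boundary: v_0 = v_159 = 0. Recurrence: v_k = 1 + (v_{k-1} + v_{k+1})/2 for 1 ≤ k ≤ 158. The particular solution to v_k − (v_{k-1} + v_{k+1})/2 = 1 is v_k = −k^2. Adding homogeneous solution A + B k and matching boundaries gives v_k = k (159 − k). Substituting k = 28: v_28 = 28 · 131 = 3668.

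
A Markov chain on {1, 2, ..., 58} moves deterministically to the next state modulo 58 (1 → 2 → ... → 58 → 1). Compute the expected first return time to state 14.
E[T_14 | X_0 = 14] = 58

The chain cycles deterministically, so starting at state 14 it returns in exactly 58 steps. Equivalently, the stationary distribution is uniform π_j = 1/58 for every state j, so by Kac's formula E[T_14] = 1/π_14 = 58.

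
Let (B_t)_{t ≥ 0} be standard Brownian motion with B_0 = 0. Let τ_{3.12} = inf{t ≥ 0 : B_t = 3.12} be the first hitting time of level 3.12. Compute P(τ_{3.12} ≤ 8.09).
P(τ_{3.12} ≤ 8.09) = 2(1 − Φ(3.12/√8.09)) = 2(1 − Φ(1.0969)) ≈ 0.2727

By the reflection principle for standard BM, P(τ_b ≤ t) = 2 · P(B_t ≥ b). Since B_t ~ N(0, t), P(B_t ≥ 3.12) = 1 − Φ(3.12/√t) = 1 − Φ(3.12/√8.09) = 1 − Φ(1.0969) ≈ 0.13634. Doubling: P(τ_{3.12} ≤ 8.09) ≈ 2 · 0.13634 = 0.27268 ≈ 0.2727.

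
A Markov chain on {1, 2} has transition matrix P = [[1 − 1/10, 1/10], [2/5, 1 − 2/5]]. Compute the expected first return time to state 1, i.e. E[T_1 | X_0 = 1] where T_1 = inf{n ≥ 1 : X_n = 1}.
E[T_1 | X_0 = 1] = 1/π_1 = 5/4

For an irreducible recurrent Markov chain with stationary distribution π, E[T_i | X_0 = i] = 1/π_i (Kac's formula). Here π_1 = (2/5)/(1/10 + 2/5) = (2/5)/(1/2) = 4/5, so E[T_1 | X_0 = 1] = 1/π_1 = (1/10 + 2/5)/(2/5) = (1/2)/(2/5) = 5/4.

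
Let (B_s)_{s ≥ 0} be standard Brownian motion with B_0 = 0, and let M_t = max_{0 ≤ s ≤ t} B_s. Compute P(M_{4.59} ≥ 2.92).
P(M_{4.59} ≥ 2.92) = 2·P(B_{4.59} ≥ 2.92) = 2(1 − Φ(2.92/√4.59)) ≈ 0.1729

By the reflection principle for Brownian motion, P(M_t ≥ a) = 2 · P(B_t ≥ a) for a ≥ 0. Since B_t ~ N(0, t), P(B_t ≥ 2.92) = 1 − Φ(2.92/√t) = 1 − Φ(2.92/√4.59) = 1 − Φ(1.3629). So
  P(M_{4.59} ≥ 2.92) = 2(1 − Φ(1.3629)) ≈ 0.1729.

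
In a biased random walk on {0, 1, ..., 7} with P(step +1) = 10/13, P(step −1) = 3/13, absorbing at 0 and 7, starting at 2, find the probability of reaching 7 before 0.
P(hit 7 before 0) = (1 − (3/10)^2) / (1 − (3/10)^7) = 1300000/1428259

Let u_k denote P(reach 7 before 0 | start at k). Boundary: u_0 = 0, u_7 = 1. Recurrence: u_k = 10/13·u_{k+1} + 3/13·u_{k-1} for 1 ≤ k ≤ 6. Try u_k = A + B·r^k with r = q/p = (3/13)/(10/13) = 3/10. Substitution satisfies the recurrence; boundary conditions give:
  u_k = (1 − r^k) / (1 − r^N) = (1 − (3/10)^2) / (1 − (3/10)^7) = 1300000/1428259.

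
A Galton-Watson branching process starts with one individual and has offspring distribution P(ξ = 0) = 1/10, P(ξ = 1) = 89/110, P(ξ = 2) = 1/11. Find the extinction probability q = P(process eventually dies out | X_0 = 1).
q = 1

Mean offspring μ = 0·1/10 + 1·89/110 + 2·1/11 = 109/110 ≤ 1. For μ ≤ 1 with offspring not concentrated at 1, the Galton-Watson process goes extinct almost surely, so q = 1.
(Algebraic check: The pgf is f(s) = 1/10 + 89/110·s + 1/11·s². The extinction probability q is the smallest fixed point of f in [0, 1]. Setting s = f(s):
  1/11·s² + (89/110 − 1)·s + 1/10 = 0
  1/11·s² − (1/10 + 1/11)·s + 1/10 = 0
which factors as (s − 1)·(1/11·s − 1/10) = 0, giving roots s = 1 and s = (1/10)/(1/11) = 11/10. Since 11/10 ≥ 1, the smallest root in [0, 1] is s = 1.)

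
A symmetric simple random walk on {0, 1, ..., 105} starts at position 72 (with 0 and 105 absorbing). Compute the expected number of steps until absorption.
E[τ | X_0 = 72] = 2376

Let v_k = E[τ | X_0 = k]. Boundary: v_0 = v_105 = 0. Recurrence: v_k = 1 + (v_{k-1} + v_{k+1})/2 for 1 ≤ k ≤ 104. The particular solution to v_k − (v_{k-1} + v_{k+1})/2 = 1 is v_k = −k^2. Adding homogeneous solution A + B k and matching boundaries gives v_k = k (105 − k). Substituting k = 72: v_72 = 72 · 33 = 2376.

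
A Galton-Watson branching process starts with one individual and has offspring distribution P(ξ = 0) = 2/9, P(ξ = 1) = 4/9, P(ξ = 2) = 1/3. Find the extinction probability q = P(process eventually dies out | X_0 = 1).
q = 2/3

The pgf is f(s) = 2/9 + 4/9·s + 1/3·s². The extinction probability q is the smallest fixed point of f in [0, 1]. Setting s = f(s):
  1/3·s² + (4/9 − 1)·s + 2/9 = 0
  1/3·s² − (2/9 + 1/3)·s + 2/9 = 0
which factors as (s − 1)·(1/3·s − 2/9) = 0, giving roots s = 1 and s = (2/9)/(1/3) = 2/3.
Mean offspring μ = 4/9 + 2·1/3 = 10/9 > 1 (supercritical), so q < 1. The extinction probability is the smaller root: q = (2/9)/(1/3) = 2/3.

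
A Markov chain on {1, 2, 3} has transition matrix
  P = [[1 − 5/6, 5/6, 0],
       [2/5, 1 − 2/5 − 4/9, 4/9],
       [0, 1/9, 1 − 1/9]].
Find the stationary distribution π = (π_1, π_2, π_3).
π = (12/137, 25/137, 100/137)

This is a birth-death chain on three states, which satisfies detailed balance: π_1 · P_{12} = π_2 · P_{21} and π_2 · P_{23} = π_3 · P_{32}.
From π_1 · 5/6 = π_2 · 2/5: π_2/π_1 = (5/6)/(2/5) = 25/12.
From π_2 · 4/9 = π_3 · 1/9: π_3/π_2 = (4/9)/(1/9) = 4.
Take π_1 proportional to 1; then unnormalized π = (1, 25/12, 25/3). Normalize by dividing by the sum 137/12:
  π = (12/137, 25/137, 100/137).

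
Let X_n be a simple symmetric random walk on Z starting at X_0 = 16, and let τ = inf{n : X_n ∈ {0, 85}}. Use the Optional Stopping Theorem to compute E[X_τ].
E[X_τ] = 16

X_n is a martingale and τ is a bounded-mean stopping time (indeed τ is finite a.s. with bounded expectation since the walk is in a bounded region). By the OST, E[X_τ] = E[X_0] = 16. Equivalently: E[X_τ] = 85 · P(hit 85 first) + 0 · P(hit 0 first) = 85 · (16/85) = 16.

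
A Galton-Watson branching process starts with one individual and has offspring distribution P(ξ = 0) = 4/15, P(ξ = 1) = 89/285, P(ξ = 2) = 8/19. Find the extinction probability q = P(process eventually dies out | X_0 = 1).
q = 19/30

The pgf is f(s) = 4/15 + 89/285·s + 8/19·s². The extinction probability q is the smallest fixed point of f in [0, 1]. Setting s = f(s):
  8/19·s² + (89/285 − 1)·s + 4/15 = 0
  8/19·s² − (4/15 + 8/19)·s + 4/15 = 0
which factors as (s − 1)·(8/19·s − 4/15) = 0, giving roots s = 1 and s = (4/15)/(8/19) = 19/30.
Mean offspring μ = 89/285 + 2·8/19 = 329/285 > 1 (supercritical), so q < 1. The extinction probability is the smaller root: q = (4/15)/(8/19) = 19/30.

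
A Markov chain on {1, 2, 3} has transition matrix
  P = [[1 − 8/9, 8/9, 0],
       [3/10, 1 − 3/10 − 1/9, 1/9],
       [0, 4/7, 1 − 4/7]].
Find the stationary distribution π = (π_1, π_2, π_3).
π = (243/1103, 720/1103, 140/1103)

This is a birth-death chain on three states, which satisfies detailed balance: π_1 · P_{12} = π_2 · P_{21} and π_2 · P_{23} = π_3 · P_{32}.
From π_1 · 8/9 = π_2 · 3/10: π_2/π_1 = (8/9)/(3/10) = 80/27.
From π_2 · 1/9 = π_3 · 4/7: π_3/π_2 = (1/9)/(4/7) = 7/36.
Take π_1 proportional to 1; then unnormalized π = (1, 80/27, 140/243). Normalize by dividing by the sum 1103/243:
  π = (243/1103, 720/1103, 140/1103).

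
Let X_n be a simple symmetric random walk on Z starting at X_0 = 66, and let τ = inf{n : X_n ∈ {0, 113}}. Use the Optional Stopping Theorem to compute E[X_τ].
E[X_τ] = 66

X_n is a martingale and τ is a bounded-mean stopping time (indeed τ is finite a.s. with bounded expectation since the walk is in a bounded region). By the OST, E[X_τ] = E[X_0] = 66. Equivalently: E[X_τ] = 113 · P(hit 113 first) + 0 · P(hit 0 first) = 113 · (66/113) = 66.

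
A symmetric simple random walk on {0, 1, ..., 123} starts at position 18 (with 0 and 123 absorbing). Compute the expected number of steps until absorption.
E[τ | X_0 = 18] = 1890

Let v_k = E[τ | X_0 = k]. Boundary: v_0 = v_123 = 0. Recurrence: v_k = 1 + (v_{k-1} + v_{k+1})/2 for 1 ≤ k ≤ 122. The particular solution to v_k − (v_{k-1} + v_{k+1})/2 = 1 is v_k = −k^2. Adding homogeneous solution A + B k and matching boundaries gives v_k = k (123 − k). Substituting k = 18: v_18 = 18 · 105 = 1890.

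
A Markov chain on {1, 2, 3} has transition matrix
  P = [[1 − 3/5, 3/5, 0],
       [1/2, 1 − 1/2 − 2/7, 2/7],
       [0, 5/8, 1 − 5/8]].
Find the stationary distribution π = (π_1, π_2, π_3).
π = (175/481, 210/481, 96/481)

This is a birth-death chain on three states, which satisfies detailed balance: π_1 · P_{12} = π_2 · P_{21} and π_2 · P_{23} = π_3 · P_{32}.
From π_1 · 3/5 = π_2 · 1/2: π_2/π_1 = (3/5)/(1/2) = 6/5.
From π_2 · 2/7 = π_3 · 5/8: π_3/π_2 = (2/7)/(5/8) = 16/35.
Take π_1 proportional to 1; then unnormalized π = (1, 6/5, 96/175). Normalize by dividing by the sum 481/175:
  π = (175/481, 210/481, 96/481).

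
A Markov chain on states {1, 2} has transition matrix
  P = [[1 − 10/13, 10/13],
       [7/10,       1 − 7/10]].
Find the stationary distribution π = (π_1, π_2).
π_1 = 91/191, π_2 = 100/191

Solve πP = π with π_1 + π_2 = 1. From πP = π: π_1 · (1 − 10/13) + π_2 · 7/10 = π_1 ⇒ π_2 · 7/10 = π_1 · 10/13 ⇒ π_2/π_1 = (10/13)/(7/10) = 100/91. Together with π_1 + π_2 = 1:
  π_1 = (7/10)/(10/13 + 7/10) = (7/10)/(191/130) = 91/191,
  π_2 = (10/13)/(10/13 + 7/10) = (10/13)/(191/130) = 100/191.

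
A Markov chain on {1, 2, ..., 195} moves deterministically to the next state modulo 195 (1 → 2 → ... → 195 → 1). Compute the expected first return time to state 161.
E[T_161 | X_0 = 161] = 195

The chain cycles deterministically, so starting at state 161 it returns in exactly 195 steps. Equivalently, the stationary distribution is uniform π_j = 1/195 for every state j, so by Kac's formula E[T_161] = 1/π_161 = 195.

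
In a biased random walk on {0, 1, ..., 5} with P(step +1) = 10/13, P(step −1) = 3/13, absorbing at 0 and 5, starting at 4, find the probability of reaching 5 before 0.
P(hit 5 before 0) = (1 − (3/10)^4) / (1 − (3/10)^5) = 14170/14251

Let u_k denote P(reach 5 before 0 | start at k). Boundary: u_0 = 0, u_5 = 1. Recurrence: u_k = 10/13·u_{k+1} + 3/13·u_{k-1} for 1 ≤ k ≤ 4. Try u_k = A + B·r^k with r = q/p = (3/13)/(10/13) = 3/10. Substitution satisfies the recurrence; boundary conditions give:
  u_k = (1 − r^k) / (1 − r^N) = (1 − (3/10)^4) / (1 − (3/10)^5) = 14170/14251.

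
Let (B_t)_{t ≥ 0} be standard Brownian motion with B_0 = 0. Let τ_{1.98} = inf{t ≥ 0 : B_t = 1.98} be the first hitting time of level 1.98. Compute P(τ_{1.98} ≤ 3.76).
P(τ_{1.98} ≤ 3.76) = 2(1 − Φ(1.98/√3.76)) = 2(1 − Φ(1.0211)) ≈ 0.3072

By the reflection principle for standard BM, P(τ_b ≤ t) = 2 · P(B_t ≥ b). Since B_t ~ N(0, t), P(B_t ≥ 1.98) = 1 − Φ(1.98/√t) = 1 − Φ(1.98/√3.76) = 1 − Φ(1.0211) ≈ 0.15360. Doubling: P(τ_{1.98} ≤ 3.76) ≈ 2 · 0.15360 = 0.30720 ≈ 0.3072.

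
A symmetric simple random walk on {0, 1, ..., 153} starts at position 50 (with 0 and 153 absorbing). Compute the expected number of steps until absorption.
E[τ | X_0 = 50] = 5150

Let v_k = E[τ | X_0 = k]. Boundary: v_0 = v_153 = 0. Recurrence: v_k = 1 + (v_{k-1} + v_{k+1})/2 for 1 ≤ k ≤ 152. The particular solution to v_k − (v_{k-1} + v_{k+1})/2 = 1 is v_k = −k^2. Adding homogeneous solution A + B k and matching boundaries gives v_k = k (153 − k). Substituting k = 50: v_50 = 50 · 103 = 5150.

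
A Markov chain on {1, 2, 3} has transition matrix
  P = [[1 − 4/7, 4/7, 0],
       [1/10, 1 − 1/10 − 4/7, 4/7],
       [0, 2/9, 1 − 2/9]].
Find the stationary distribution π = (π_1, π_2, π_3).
π = (49/1049, 280/1049, 720/1049)

This is a birth-death chain on three states, which satisfies detailed balance: π_1 · P_{12} = π_2 · P_{21} and π_2 · P_{23} = π_3 · P_{32}.
From π_1 · 4/7 = π_2 · 1/10: π_2/π_1 = (4/7)/(1/10) = 40/7.
From π_2 · 4/7 = π_3 · 2/9: π_3/π_2 = (4/7)/(2/9) = 18/7.
Take π_1 proportional to 1; then unnormalized π = (1, 40/7, 720/49). Normalize by dividing by the sum 1049/49:
  π = (49/1049, 280/1049, 720/1049).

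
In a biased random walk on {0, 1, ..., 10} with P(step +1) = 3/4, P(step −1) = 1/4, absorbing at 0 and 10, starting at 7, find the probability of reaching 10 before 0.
P(hit 10 before 0) = (1 − (1/3)^7) / (1 − (1/3)^10) = 29511/29524

Let u_k denote P(reach 10 before 0 | start at k). Boundary: u_0 = 0, u_10 = 1. Recurrence: u_k = 3/4·u_{k+1} + 1/4·u_{k-1} for 1 ≤ k ≤ 9. Try u_k = A + B·r^k with r = q/p = (1/4)/(3/4) = 1/3. Substitution satisfies the recurrence; boundary conditions give:
  u_k = (1 − r^k) / (1 − r^N) = (1 − (1/3)^7) / (1 − (1/3)^10) = 29511/29524.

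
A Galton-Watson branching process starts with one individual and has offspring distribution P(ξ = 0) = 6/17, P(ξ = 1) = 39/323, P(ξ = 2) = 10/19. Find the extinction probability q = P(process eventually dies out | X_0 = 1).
q = 57/85

The pgf is f(s) = 6/17 + 39/323·s + 10/19·s². The extinction probability q is the smallest fixed point of f in [0, 1]. Setting s = f(s):
  10/19·s² + (39/323 − 1)·s + 6/17 = 0
  10/19·s² − (6/17 + 10/19)·s + 6/17 = 0
which factors as (s − 1)·(10/19·s − 6/17) = 0, giving roots s = 1 and s = (6/17)/(10/19) = 57/85.
Mean offspring μ = 39/323 + 2·10/19 = 379/323 > 1 (supercritical), so q < 1. The extinction probability is the smaller root: q = (6/17)/(10/19) = 57/85.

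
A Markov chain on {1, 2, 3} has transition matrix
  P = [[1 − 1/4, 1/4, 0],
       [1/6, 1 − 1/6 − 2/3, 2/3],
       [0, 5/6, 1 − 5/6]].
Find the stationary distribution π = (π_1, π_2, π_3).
π = (10/37, 15/37, 12/37)

This is a birth-death chain on three states, which satisfies detailed balance: π_1 · P_{12} = π_2 · P_{21} and π_2 · P_{23} = π_3 · P_{32}.
From π_1 · 1/4 = π_2 · 1/6: π_2/π_1 = (1/4)/(1/6) = 3/2.
From π_2 · 2/3 = π_3 · 5/6: π_3/π_2 = (2/3)/(5/6) = 4/5.
Take π_1 proportional to 1; then unnormalized π = (1, 3/2, 6/5). Normalize by dividing by the sum 37/10:
  π = (10/37, 15/37, 12/37).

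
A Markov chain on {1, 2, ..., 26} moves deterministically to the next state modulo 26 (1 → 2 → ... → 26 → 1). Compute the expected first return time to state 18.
E[T_18 | X_0 = 18] = 26

The chain cycles deterministically, so starting at state 18 it returns in exactly 26 steps. Equivalently, the stationary distribution is uniform π_j = 1/26 for every state j, so by Kac's formula E[T_18] = 1/π_18 = 26.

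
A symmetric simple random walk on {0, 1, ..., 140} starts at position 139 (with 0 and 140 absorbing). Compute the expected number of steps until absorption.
E[τ | X_0 = 139] = 139

Let v_k = E[τ | X_0 = k]. Boundary: v_0 = v_140 = 0. Recurrence: v_k = 1 + (v_{k-1} + v_{k+1})/2 for 1 ≤ k ≤ 139. The particular solution to v_k − (v_{k-1} + v_{k+1})/2 = 1 is v_k = −k^2. Adding homogeneous solution A + B k and matching boundaries gives v_k = k (140 − k). Substituting k = 139: v_139 = 139 · 1 = 139.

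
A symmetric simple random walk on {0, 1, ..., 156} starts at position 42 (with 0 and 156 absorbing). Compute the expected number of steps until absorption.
E[τ | X_0 = 42] = 4788

Let v_k = E[τ | X_0 = k]. Boundary: v_0 = v_156 = 0. Recurrence: v_k = 1 + (v_{k-1} + v_{k+1})/2 for 1 ≤ k ≤ 155. The particular solution to v_k − (v_{k-1} + v_{k+1})/2 = 1 is v_k = −k^2. Adding homogeneous solution A + B k and matching boundaries gives v_k = k (156 − k). Substituting k = 42: v_42 = 42 · 114 = 4788.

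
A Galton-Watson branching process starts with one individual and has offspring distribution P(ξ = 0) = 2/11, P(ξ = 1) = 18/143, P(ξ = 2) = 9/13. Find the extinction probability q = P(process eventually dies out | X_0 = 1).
q = 26/99

The pgf is f(s) = 2/11 + 18/143·s + 9/13·s². The extinction probability q is the smallest fixed point of f in [0, 1]. Setting s = f(s):
  9/13·s² + (18/143 − 1)·s + 2/11 = 0
  9/13·s² − (2/11 + 9/13)·s + 2/11 = 0
which factors as (s − 1)·(9/13·s − 2/11) = 0, giving roots s = 1 and s = (2/11)/(9/13) = 26/99.
Mean offspring μ = 18/143 + 2·9/13 = 216/143 > 1 (supercritical), so q < 1. The extinction probability is the smaller root: q = (2/11)/(9/13) = 26/99.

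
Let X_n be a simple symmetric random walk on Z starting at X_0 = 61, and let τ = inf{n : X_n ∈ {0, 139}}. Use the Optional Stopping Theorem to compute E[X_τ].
E[X_τ] = 61

X_n is a martingale and τ is a bounded-mean stopping time (indeed τ is finite a.s. with bounded expectation since the walk is in a bounded region). By the OST, E[X_τ] = E[X_0] = 61. Equivalently: E[X_τ] = 139 · P(hit 139 first) + 0 · P(hit 0 first) = 139 · (61/139) = 61.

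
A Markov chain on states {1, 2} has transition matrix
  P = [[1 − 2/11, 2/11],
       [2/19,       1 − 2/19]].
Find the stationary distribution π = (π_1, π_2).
π_1 = 11/30, π_2 = 19/30

Solve πP = π with π_1 + π_2 = 1. From πP = π: π_1 · (1 − 2/11) + π_2 · 2/19 = π_1 ⇒ π_2 · 2/19 = π_1 · 2/11 ⇒ π_2/π_1 = (2/11)/(2/19) = 19/11. Together with π_1 + π_2 = 1:
  π_1 = (2/19)/(2/11 + 2/19) = (2/19)/(60/209) = 11/30,
  π_2 = (2/11)/(2/11 + 2/19) = (2/11)/(60/209) = 19/30.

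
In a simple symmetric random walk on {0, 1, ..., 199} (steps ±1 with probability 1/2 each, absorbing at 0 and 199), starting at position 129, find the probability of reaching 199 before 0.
P(hit 199 before 0) = 129/199

Let u_k = P(hit 199 before 0 | start at k). Then u_0 = 0, u_199 = 1, and u_k = u_{k-1}/2 + u_{k+1}/2 for 1 ≤ k ≤ 198. This harmonic recurrence is solved by u_k = k/199, giving u_129 = 129/199.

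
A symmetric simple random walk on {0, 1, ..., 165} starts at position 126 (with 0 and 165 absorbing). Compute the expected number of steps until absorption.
E[τ | X_0 = 126] = 4914

Let v_k = E[τ | X_0 = k]. Boundary: v_0 = v_165 = 0. Recurrence: v_k = 1 + (v_{k-1} + v_{k+1})/2 for 1 ≤ k ≤ 164. The particular solution to v_k − (v_{k-1} + v_{k+1})/2 = 1 is v_k = −k^2. Adding homogeneous solution A + B k and matching boundaries gives v_k = k (165 − k). Substituting k = 126: v_126 = 126 · 39 = 4914.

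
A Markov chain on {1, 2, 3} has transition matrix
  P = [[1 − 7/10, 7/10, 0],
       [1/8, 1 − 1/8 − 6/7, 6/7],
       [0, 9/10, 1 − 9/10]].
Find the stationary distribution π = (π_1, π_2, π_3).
π = (15/179, 84/179, 80/179)

This is a birth-death chain on three states, which satisfies detailed balance: π_1 · P_{12} = π_2 · P_{21} and π_2 · P_{23} = π_3 · P_{32}.
From π_1 · 7/10 = π_2 · 1/8: π_2/π_1 = (7/10)/(1/8) = 28/5.
From π_2 · 6/7 = π_3 · 9/10: π_3/π_2 = (6/7)/(9/10) = 20/21.
Take π_1 proportional to 1; then unnormalized π = (1, 28/5, 16/3). Normalize by dividing by the sum 179/15:
  π = (15/179, 84/179, 80/179).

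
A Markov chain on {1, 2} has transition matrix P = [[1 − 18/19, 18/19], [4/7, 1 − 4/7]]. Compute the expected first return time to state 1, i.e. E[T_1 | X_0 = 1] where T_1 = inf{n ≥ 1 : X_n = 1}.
E[T_1 | X_0 = 1] = 1/π_1 = 101/38

For an irreducible recurrent Markov chain with stationary distribution π, E[T_i | X_0 = i] = 1/π_i (Kac's formula). Here π_1 = (4/7)/(18/19 + 4/7) = (4/7)/(202/133) = 38/101, so E[T_1 | X_0 = 1] = 1/π_1 = (18/19 + 4/7)/(4/7) = (202/133)/(4/7) = 101/38.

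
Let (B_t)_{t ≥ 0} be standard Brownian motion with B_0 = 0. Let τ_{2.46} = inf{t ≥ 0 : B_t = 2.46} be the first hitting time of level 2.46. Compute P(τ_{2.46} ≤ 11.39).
P(τ_{2.46} ≤ 11.39) = 2(1 − Φ(2.46/√11.39)) = 2(1 − Φ(0.7289)) ≈ 0.4661

By the reflection principle for standard BM, P(τ_b ≤ t) = 2 · P(B_t ≥ b). Since B_t ~ N(0, t), P(B_t ≥ 2.46) = 1 − Φ(2.46/√t) = 1 − Φ(2.46/√11.39) = 1 − Φ(0.7289) ≈ 0.23303. Doubling: P(τ_{2.46} ≤ 11.39) ≈ 2 · 0.23303 = 0.46606 ≈ 0.4661.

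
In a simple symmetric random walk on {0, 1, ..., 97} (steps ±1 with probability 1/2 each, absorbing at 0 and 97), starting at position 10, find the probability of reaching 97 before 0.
P(hit 97 before 0) = 10/97

Let u_k = P(hit 97 before 0 | start at k). Then u_0 = 0, u_97 = 1, and u_k = u_{k-1}/2 + u_{k+1}/2 for 1 ≤ k ≤ 96. This harmonic recurrence is solved by u_k = k/97, giving u_10 = 10/97.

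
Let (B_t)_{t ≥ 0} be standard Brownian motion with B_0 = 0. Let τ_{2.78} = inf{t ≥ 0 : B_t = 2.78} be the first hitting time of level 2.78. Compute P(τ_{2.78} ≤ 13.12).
P(τ_{2.78} ≤ 13.12) = 2(1 − Φ(2.78/√13.12)) = 2(1 − Φ(0.7675)) ≈ 0.4428

By the reflection principle for standard BM, P(τ_b ≤ t) = 2 · P(B_t ≥ b). Since B_t ~ N(0, t), P(B_t ≥ 2.78) = 1 − Φ(2.78/√t) = 1 − Φ(2.78/√13.12) = 1 − Φ(0.7675) ≈ 0.22139. Doubling: P(τ_{2.78} ≤ 13.12) ≈ 2 · 0.22139 = 0.44278 ≈ 0.4428.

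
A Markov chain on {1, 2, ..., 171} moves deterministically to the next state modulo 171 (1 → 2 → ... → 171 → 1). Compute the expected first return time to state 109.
E[T_109 | X_0 = 109] = 171

The chain cycles deterministically, so starting at state 109 it returns in exactly 171 steps. Equivalently, the stationary distribution is uniform π_j = 1/171 for every state j, so by Kac's formula E[T_109] = 1/π_109 = 171.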